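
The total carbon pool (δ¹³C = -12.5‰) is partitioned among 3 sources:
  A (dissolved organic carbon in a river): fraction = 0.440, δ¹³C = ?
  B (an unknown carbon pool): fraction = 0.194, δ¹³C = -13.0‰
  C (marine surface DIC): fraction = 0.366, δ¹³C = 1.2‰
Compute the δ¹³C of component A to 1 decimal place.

-23.7‰

Isotope mass balance: δ_bulk = Σ fᵢ·δᵢ.
-12.5 = 0.440×δ_A + 0.194×(-13.0) + 0.366×(1.2)
0.440·δ_A = -12.5 − (-2.083) = -10.417
δ_A = -10.417 / 0.440 = -23.68‰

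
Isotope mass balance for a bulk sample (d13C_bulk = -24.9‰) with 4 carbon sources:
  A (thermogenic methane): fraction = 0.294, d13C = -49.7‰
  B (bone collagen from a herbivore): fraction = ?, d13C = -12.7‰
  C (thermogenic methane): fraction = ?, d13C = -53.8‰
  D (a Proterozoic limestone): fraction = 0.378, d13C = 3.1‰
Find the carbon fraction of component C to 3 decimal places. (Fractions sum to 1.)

Let f_C and f_B be the unknown fractions; fractions sum to 1 so f_C + f_B = 0.328.
Mass balance: Σ fᵢ·δᵢ = δ_bulk ⇒ f_C·(-53.8) + f_B·(-12.7) = -24.9 − (-13.440) = -11.460
Substitute f_B = 0.328 − f_C:
f_C·(-53.8 − -12.7) = -11.460 − 0.328×(-12.7) = -7.294
f_C = -7.294 / -41.1 = 0.1775

0.177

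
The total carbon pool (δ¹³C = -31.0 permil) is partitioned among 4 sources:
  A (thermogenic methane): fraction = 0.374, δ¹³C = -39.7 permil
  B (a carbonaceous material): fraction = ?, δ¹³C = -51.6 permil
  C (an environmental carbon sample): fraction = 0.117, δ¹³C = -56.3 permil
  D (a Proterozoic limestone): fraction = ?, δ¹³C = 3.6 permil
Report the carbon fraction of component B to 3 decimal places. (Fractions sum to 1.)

0.206

Let f_B and f_D be the unknown fractions; fractions sum to 1 so f_B + f_D = 0.509.
Mass balance: Σ fᵢ·δᵢ = δ_bulk ⇒ f_B·(-51.6) + f_D·(3.6) = -31.0 − (-21.435) = -9.565
Substitute f_D = 0.509 − f_B:
f_B·(-51.6 − 3.6) = -9.565 − 0.509×(3.6) = -11.397
f_B = -11.397 / -55.2 = 0.2065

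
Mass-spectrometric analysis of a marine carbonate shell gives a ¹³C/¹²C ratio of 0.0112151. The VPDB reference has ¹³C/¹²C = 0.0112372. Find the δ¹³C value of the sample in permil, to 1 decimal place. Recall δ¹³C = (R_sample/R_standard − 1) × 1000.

δ¹³C = (R_sample / R_standard − 1) × 1000
R_sample / R_standard = 0.0112151 / 0.0112372 = 0.998033
δ¹³C = (0.998033 − 1) × 1000 = -1.97 permil

-2.0 permil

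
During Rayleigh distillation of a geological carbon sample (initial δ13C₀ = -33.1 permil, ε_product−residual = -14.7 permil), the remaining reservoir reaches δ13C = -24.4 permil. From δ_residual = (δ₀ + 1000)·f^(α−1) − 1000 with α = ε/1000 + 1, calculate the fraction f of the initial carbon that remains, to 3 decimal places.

α − 1 = ε/1000 = -0.0147
(δ_res + 1000)/(δ₀ + 1000) = (-24.4 + 1000)/(-33.1 + 1000) = 975.6/966.9 = 1.008998
f = 1.008998^(1/-0.0147) = exp(ln(1.008998)/-0.0147) = exp(0.00896/-0.0147)
f = exp(-0.6094) = 0.5437

0.544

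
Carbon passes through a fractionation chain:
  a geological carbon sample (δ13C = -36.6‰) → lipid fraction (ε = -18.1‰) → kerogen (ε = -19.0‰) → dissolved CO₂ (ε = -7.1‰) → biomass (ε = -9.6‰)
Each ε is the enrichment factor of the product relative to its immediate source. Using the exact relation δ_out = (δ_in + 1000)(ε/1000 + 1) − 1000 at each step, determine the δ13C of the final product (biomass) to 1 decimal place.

-87.4‰

step 1: δ = (-36.60 + 1000)·(-18.1/1000 + 1) − 1000 = -54.04‰
step 2: δ = (-54.04 + 1000)·(-19.0/1000 + 1) − 1000 = -72.01‰
step 3: δ = (-72.01 + 1000)·(-7.1/1000 + 1) − 1000 = -78.60‰
step 4: δ = (-78.60 + 1000)·(-9.6/1000 + 1) − 1000 = -87.44‰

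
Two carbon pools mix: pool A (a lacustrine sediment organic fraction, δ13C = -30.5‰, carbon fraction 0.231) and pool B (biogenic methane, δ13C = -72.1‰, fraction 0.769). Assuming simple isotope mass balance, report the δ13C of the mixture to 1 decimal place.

δ_mix = f_A·δ_A + f_B·δ_B
δ_mix = 0.231 × (-30.5) + 0.769 × (-72.1)
δ_mix = -7.05 + -55.44 = -62.49‰

-62.5‰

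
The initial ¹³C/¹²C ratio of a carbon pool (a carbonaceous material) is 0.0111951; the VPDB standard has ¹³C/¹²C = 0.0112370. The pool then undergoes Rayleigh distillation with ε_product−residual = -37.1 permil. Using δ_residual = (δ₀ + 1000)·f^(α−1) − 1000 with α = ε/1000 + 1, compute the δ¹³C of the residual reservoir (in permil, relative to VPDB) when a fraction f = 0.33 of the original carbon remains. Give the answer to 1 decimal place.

38.1 permil

δ₀ = (0.0111951/0.0112370 − 1)×1000 = (0.996271 − 1)×1000 = -3.729 permil
α − 1 = ε/1000 = -0.0371
f^(α−1) = 0.33^(-0.0371) = 1.041989
δ_res = (-3.729 + 1000) × 1.041989 − 1000 = 1038.104 − 1000 = 38.10 permil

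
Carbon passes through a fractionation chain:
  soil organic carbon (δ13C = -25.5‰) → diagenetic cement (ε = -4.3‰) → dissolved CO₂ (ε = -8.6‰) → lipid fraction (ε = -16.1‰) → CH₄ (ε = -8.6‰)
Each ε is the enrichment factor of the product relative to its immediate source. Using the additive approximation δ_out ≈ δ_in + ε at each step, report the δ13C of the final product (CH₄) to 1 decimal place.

-63.1‰

step 1: δ ≈ -25.5 + (-4.3) = -29.8‰
step 2: δ ≈ -29.8 + (-8.6) = -38.4‰
step 3: δ ≈ -38.4 + (-16.1) = -54.5‰
step 4: δ ≈ -54.5 + (-8.6) = -63.1‰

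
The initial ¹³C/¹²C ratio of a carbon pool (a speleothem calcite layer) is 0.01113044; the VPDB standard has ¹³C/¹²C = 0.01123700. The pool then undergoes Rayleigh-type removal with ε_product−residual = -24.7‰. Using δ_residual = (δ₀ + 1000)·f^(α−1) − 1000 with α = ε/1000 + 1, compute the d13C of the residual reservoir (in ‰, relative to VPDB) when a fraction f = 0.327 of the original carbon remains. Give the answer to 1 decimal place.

δ₀ = (0.01113044/0.01123700 − 1)×1000 = (0.990517 − 1)×1000 = -9.483‰
α − 1 = ε/1000 = -0.0247
f^(α−1) = 0.327^(-0.0247) = 1.027994
δ_res = (-9.483 + 1000) × 1.027994 − 1000 = 1018.246 − 1000 = 18.25‰

18.2‰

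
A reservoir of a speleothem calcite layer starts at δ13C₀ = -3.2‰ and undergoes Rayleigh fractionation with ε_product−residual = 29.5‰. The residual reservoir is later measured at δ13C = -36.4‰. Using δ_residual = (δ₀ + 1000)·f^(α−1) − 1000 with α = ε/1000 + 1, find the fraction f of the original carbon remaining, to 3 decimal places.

0.317

α − 1 = ε/1000 = 0.0295
(δ_res + 1000)/(δ₀ + 1000) = (-36.4 + 1000)/(-3.2 + 1000) = 963.6/996.8 = 0.966693
f = 0.966693^(1/0.0295) = exp(ln(0.966693)/0.0295) = exp(-0.03387/0.0295)
f = exp(-1.1483) = 0.3172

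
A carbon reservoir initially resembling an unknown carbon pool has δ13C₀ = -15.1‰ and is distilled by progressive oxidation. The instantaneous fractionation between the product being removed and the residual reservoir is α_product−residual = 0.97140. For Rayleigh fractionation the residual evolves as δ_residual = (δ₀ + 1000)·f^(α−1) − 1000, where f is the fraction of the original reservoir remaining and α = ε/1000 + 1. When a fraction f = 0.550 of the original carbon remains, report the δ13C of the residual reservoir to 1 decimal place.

1.9‰

Rayleigh residual: δ_res = (δ₀ + 1000)·f^(α−1) − 1000
α − 1 = -0.02860
f^(α−1) = 0.550^(-0.02860) = 1.017245
δ_res = (-15.1 + 1000) × 1.017245 − 1000 = 1001.885 − 1000 = 1.88‰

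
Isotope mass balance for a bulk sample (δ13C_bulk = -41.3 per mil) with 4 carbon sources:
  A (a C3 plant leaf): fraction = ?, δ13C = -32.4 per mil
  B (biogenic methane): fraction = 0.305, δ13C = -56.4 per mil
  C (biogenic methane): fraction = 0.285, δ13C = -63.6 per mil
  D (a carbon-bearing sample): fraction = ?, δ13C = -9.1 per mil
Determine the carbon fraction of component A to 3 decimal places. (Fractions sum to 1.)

0.096

Let f_A and f_D be the unknown fractions; fractions sum to 1 so f_A + f_D = 0.410.
Mass balance: Σ fᵢ·δᵢ = δ_bulk ⇒ f_A·(-32.4) + f_D·(-9.1) = -41.3 − (-35.328) = -5.972
Substitute f_D = 0.410 − f_A:
f_A·(-32.4 − -9.1) = -5.972 − 0.410×(-9.1) = -2.241
f_A = -2.241 / -23.3 = 0.0962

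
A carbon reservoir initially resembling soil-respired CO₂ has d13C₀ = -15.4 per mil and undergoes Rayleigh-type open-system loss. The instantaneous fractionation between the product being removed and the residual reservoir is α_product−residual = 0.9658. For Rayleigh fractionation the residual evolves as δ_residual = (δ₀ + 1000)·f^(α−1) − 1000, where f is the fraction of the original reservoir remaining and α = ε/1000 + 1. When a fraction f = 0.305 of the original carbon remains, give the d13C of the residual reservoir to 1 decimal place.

Rayleigh residual: δ_res = (δ₀ + 1000)·f^(α−1) − 1000
α − 1 = -0.03420
f^(α−1) = 0.305^(-0.03420) = 1.041446
δ_res = (-15.4 + 1000) × 1.041446 − 1000 = 1025.408 − 1000 = 25.41 per mil

25.4 per mil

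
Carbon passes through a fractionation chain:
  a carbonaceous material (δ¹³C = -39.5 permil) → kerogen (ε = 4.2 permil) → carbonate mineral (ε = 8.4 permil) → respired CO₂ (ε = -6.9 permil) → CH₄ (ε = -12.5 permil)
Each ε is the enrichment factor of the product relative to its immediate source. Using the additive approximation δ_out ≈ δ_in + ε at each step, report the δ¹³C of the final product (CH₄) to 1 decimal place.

step 1: δ ≈ -39.5 + (4.2) = -35.3 permil
step 2: δ ≈ -35.3 + (8.4) = -26.9 permil
step 3: δ ≈ -26.9 + (-6.9) = -33.8 permil
step 4: δ ≈ -33.8 + (-12.5) = -46.3 permil

-46.3 permil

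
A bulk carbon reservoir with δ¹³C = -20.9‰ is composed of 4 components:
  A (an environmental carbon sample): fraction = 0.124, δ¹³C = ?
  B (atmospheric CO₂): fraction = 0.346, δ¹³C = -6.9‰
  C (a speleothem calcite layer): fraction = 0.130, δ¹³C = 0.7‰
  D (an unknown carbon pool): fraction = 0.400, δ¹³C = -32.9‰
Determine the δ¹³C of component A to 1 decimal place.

-43.9‰

Isotope mass balance: δ_bulk = Σ fᵢ·δᵢ.
-20.9 = 0.124×δ_A + 0.346×(-6.9) + 0.130×(0.7) + 0.400×(-32.9)
0.124·δ_A = -20.9 − (-15.456) = -5.444
δ_A = -5.444 / 0.124 = -43.90‰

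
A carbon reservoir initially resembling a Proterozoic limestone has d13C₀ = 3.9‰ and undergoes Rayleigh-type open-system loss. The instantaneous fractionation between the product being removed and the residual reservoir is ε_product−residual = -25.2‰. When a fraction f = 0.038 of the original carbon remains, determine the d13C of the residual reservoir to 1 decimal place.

Rayleigh residual: δ_res = (δ₀ + 1000)·f^(α−1) − 1000
α = ε/1000 + 1 = 0.97480, so α − 1 = -0.02520
f^(α−1) = 0.038^(-0.02520) = 1.085899
δ_res = (3.9 + 1000) × 1.085899 − 1000 = 1090.134 − 1000 = 90.13‰

90.1‰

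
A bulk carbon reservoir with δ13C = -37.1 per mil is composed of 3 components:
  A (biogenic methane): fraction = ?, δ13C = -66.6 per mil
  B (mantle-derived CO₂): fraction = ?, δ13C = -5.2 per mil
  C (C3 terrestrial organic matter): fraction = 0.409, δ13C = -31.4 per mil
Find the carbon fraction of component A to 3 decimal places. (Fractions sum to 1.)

0.345

Let f_A and f_B be the unknown fractions; fractions sum to 1 so f_A + f_B = 0.591.
Mass balance: Σ fᵢ·δᵢ = δ_bulk ⇒ f_A·(-66.6) + f_B·(-5.2) = -37.1 − (-12.843) = -24.257
Substitute f_B = 0.591 − f_A:
f_A·(-66.6 − -5.2) = -24.257 − 0.591×(-5.2) = -21.184
f_A = -21.184 / -61.4 = 0.3450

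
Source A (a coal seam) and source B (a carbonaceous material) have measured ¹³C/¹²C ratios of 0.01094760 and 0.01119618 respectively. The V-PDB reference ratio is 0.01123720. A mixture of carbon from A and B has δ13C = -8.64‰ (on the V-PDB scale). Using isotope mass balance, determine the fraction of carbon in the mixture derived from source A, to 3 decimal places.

δ_A = (0.01094760/0.01123720 − 1)×1000 = (0.974228 − 1)×1000 = -25.772‰
δ_B = (0.01119618/0.01123720 − 1)×1000 = (0.996350 − 1)×1000 = -3.650‰
f_A = (δ_mix − δ_B)/(δ_A − δ_B) = (-8.64 − (-3.650))/(-25.772 − (-3.650))
f_A = -4.990 / -22.121 = 0.2256

0.226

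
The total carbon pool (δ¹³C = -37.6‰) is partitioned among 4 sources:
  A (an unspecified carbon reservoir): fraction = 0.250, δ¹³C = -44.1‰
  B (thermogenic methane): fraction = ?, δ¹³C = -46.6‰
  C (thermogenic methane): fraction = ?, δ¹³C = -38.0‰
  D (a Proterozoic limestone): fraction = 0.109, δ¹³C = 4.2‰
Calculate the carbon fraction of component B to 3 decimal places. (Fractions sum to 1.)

0.311

Let f_B and f_C be the unknown fractions; fractions sum to 1 so f_B + f_C = 0.641.
Mass balance: Σ fᵢ·δᵢ = δ_bulk ⇒ f_B·(-46.6) + f_C·(-38.0) = -37.6 − (-10.567) = -27.033
Substitute f_C = 0.641 − f_B:
f_B·(-46.6 − -38.0) = -27.033 − 0.641×(-38.0) = -2.675
f_B = -2.675 / -8.6 = 0.3110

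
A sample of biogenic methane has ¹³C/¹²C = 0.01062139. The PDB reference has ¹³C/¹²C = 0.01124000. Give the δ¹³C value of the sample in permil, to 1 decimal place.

-55.0 permil

δ¹³C = (R_sample / R_standard − 1) × 1000
R_sample / R_standard = 0.01062139 / 0.01124000 = 0.944964
δ¹³C = (0.944964 − 1) × 1000 = -55.04 permil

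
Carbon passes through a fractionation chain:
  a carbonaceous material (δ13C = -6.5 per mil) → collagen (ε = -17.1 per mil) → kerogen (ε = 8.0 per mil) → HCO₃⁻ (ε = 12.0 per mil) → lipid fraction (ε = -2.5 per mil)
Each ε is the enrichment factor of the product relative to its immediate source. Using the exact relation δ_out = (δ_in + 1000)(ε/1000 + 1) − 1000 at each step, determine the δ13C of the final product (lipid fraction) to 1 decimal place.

-6.4 per mil

step 1: δ = (-6.50 + 1000)·(-17.1/1000 + 1) − 1000 = -23.49 per mil
step 2: δ = (-23.49 + 1000)·(8.0/1000 + 1) − 1000 = -15.68 per mil
step 3: δ = (-15.68 + 1000)·(12.0/1000 + 1) − 1000 = -3.86 per mil
step 4: δ = (-3.86 + 1000)·(-2.5/1000 + 1) − 1000 = -6.36 per mil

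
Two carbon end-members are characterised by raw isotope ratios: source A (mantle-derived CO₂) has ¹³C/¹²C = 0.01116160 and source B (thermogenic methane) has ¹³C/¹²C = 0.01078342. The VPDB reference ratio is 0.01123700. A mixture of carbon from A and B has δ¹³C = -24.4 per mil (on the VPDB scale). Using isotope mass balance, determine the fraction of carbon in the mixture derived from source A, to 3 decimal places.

δ_A = (0.01116160/0.01123700 − 1)×1000 = (0.993290 − 1)×1000 = -6.710 per mil
δ_B = (0.01078342/0.01123700 − 1)×1000 = (0.959635 − 1)×1000 = -40.365 per mil
f_A = (δ_mix − δ_B)/(δ_A − δ_B) = (-24.4 − (-40.365))/(-6.710 − (-40.365))
f_A = 15.965 / 33.655 = 0.4744

0.474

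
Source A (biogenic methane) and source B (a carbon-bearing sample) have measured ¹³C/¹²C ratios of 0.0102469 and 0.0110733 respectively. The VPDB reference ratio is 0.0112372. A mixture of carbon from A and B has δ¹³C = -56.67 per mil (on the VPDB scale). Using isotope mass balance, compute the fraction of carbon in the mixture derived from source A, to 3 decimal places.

0.572

δ_A = (0.0102469/0.0112372 − 1)×1000 = (0.911873 − 1)×1000 = -88.127 per mil
δ_B = (0.0110733/0.0112372 − 1)×1000 = (0.985415 − 1)×1000 = -14.585 per mil
f_A = (δ_mix − δ_B)/(δ_A − δ_B) = (-56.67 − (-14.585))/(-88.127 − (-14.585))
f_A = -42.085 / -73.541 = 0.5723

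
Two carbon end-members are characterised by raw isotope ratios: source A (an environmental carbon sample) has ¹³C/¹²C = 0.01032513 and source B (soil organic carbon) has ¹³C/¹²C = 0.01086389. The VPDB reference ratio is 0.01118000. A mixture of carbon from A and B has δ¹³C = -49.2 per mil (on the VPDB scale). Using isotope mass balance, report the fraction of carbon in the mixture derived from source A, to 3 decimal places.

δ_A = (0.01032513/0.01118000 − 1)×1000 = (0.923536 − 1)×1000 = -76.464 per mil
δ_B = (0.01086389/0.01118000 − 1)×1000 = (0.971725 − 1)×1000 = -28.275 per mil
f_A = (δ_mix − δ_B)/(δ_A − δ_B) = (-49.2 − (-28.275))/(-76.464 − (-28.275))
f_A = -20.925 / -48.190 = 0.4342

0.434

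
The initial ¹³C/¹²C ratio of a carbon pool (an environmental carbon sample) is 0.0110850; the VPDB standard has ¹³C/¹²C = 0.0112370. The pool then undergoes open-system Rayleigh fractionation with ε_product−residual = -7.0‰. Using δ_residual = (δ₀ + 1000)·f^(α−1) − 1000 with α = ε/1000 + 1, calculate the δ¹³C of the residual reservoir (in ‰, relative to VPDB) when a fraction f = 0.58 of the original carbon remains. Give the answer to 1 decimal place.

-9.8‰

δ₀ = (0.0110850/0.0112370 − 1)×1000 = (0.986473 − 1)×1000 = -13.527‰
α − 1 = ε/1000 = -0.0070
f^(α−1) = 0.58^(-0.0070) = 1.003820
δ_res = (-13.527 + 1000) × 1.003820 − 1000 = 990.242 − 1000 = -9.76‰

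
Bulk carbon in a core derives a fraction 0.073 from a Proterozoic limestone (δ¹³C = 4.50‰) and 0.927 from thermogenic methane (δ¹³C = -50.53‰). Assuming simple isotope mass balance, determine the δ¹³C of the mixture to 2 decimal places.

δ_mix = f_A·δ_A + f_B·δ_B
δ_mix = 0.073 × (4.50) + 0.927 × (-50.53)
δ_mix = 0.328 + -46.841 = -46.513‰

-46.51‰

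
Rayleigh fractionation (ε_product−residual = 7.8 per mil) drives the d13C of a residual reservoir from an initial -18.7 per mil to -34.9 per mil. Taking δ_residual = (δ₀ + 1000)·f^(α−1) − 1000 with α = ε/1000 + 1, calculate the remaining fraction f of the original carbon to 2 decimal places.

α − 1 = ε/1000 = 0.0078
(δ_res + 1000)/(δ₀ + 1000) = (-34.9 + 1000)/(-18.7 + 1000) = 965.1/981.3 = 0.983491
f = 0.983491^(1/0.0078) = exp(ln(0.983491)/0.0078) = exp(-0.01665/0.0078)
f = exp(-2.1342) = 0.1183

0.12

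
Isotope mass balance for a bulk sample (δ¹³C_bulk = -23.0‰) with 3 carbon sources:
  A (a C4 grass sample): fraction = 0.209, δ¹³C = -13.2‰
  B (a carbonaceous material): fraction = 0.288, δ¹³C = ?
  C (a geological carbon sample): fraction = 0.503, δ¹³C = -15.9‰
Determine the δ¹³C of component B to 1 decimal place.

Isotope mass balance: δ_bulk = Σ fᵢ·δᵢ.
-23.0 = 0.209×(-13.2) + 0.288×δ_B + 0.503×(-15.9)
0.288·δ_B = -23.0 − (-10.756) = -12.244
δ_B = -12.244 / 0.288 = -42.51‰

-42.5‰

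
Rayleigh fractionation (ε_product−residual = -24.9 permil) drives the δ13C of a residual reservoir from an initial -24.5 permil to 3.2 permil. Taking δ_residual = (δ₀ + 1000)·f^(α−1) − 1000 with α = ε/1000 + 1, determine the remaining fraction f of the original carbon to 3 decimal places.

α − 1 = ε/1000 = -0.0249
(δ_res + 1000)/(δ₀ + 1000) = (3.2 + 1000)/(-24.5 + 1000) = 1003.2/975.5 = 1.028396
f = 1.028396^(1/-0.0249) = exp(ln(1.028396)/-0.0249) = exp(0.02800/-0.0249)
f = exp(-1.1245) = 0.3248

0.325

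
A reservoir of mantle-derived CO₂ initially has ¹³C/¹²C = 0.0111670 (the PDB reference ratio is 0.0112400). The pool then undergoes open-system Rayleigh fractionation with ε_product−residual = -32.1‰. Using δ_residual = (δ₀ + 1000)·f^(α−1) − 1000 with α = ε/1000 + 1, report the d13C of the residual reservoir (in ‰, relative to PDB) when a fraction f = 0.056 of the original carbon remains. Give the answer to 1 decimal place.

89.8‰

δ₀ = (0.0111670/0.0112400 − 1)×1000 = (0.993505 − 1)×1000 = -6.495‰
α − 1 = ε/1000 = -0.0321
f^(α−1) = 0.056^(-0.0321) = 1.096941
δ_res = (-6.495 + 1000) × 1.096941 − 1000 = 1089.816 − 1000 = 89.82‰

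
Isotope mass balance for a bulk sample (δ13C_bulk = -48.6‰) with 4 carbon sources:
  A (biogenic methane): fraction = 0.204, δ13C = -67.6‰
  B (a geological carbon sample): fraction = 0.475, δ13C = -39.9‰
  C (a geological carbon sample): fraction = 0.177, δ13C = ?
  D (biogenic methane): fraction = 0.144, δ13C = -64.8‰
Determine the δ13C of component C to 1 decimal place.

Isotope mass balance: δ_bulk = Σ fᵢ·δᵢ.
-48.6 = 0.204×(-67.6) + 0.475×(-39.9) + 0.177×δ_C + 0.144×(-64.8)
0.177·δ_C = -48.6 − (-42.074) = -6.526
δ_C = -6.526 / 0.177 = -36.87‰

-36.9‰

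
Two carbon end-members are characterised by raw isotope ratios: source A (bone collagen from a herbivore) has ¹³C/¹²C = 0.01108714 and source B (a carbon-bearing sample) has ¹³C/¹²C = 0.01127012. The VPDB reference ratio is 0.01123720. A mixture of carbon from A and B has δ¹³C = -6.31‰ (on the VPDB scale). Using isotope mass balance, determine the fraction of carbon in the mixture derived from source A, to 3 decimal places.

0.567

δ_A = (0.01108714/0.01123720 − 1)×1000 = (0.986646 − 1)×1000 = -13.354‰
δ_B = (0.01127012/0.01123720 − 1)×1000 = (1.002930 − 1)×1000 = 2.930‰
f_A = (δ_mix − δ_B)/(δ_A − δ_B) = (-6.31 − (2.930))/(-13.354 − (2.930))
f_A = -9.240 / -16.283 = 0.5674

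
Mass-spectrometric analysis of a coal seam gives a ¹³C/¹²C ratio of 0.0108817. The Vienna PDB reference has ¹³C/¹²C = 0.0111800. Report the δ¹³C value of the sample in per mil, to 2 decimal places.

δ¹³C = (R_sample / R_standard − 1) × 1000
R_sample / R_standard = 0.0108817 / 0.0111800 = 0.973318
δ¹³C = (0.973318 − 1) × 1000 = -26.682 per mil

-26.68 per mil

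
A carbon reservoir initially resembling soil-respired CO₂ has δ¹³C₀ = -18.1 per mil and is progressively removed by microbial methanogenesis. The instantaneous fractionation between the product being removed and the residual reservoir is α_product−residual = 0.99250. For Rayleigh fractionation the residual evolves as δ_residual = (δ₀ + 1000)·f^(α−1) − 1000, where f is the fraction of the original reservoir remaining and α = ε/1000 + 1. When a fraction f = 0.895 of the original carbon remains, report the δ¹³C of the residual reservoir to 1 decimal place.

Rayleigh residual: δ_res = (δ₀ + 1000)·f^(α−1) − 1000
α − 1 = -0.00750
f^(α−1) = 0.895^(-0.00750) = 1.000832
δ_res = (-18.1 + 1000) × 1.000832 − 1000 = 982.717 − 1000 = -17.28 per mil

-17.3 per mil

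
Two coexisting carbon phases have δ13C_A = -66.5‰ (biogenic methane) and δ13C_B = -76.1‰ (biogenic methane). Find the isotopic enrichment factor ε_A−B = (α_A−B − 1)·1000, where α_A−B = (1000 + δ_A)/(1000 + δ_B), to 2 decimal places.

10.39‰

α_A−B = (1000 + -66.5) / (1000 + -76.1) = 933.5 / 923.9 = 1.010391
ε_A−B = (1.010391 − 1) × 1000 = 10.391‰
(The approximation ε ≈ δ_A − δ_B would give 9.6‰.)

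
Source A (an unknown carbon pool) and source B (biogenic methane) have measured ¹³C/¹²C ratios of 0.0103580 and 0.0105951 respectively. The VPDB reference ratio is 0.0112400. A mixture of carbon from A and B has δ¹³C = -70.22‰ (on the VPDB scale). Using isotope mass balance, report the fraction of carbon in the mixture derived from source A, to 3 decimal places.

0.609

δ_A = (0.0103580/0.0112400 − 1)×1000 = (0.921530 − 1)×1000 = -78.470‰
δ_B = (0.0105951/0.0112400 − 1)×1000 = (0.942625 − 1)×1000 = -57.375‰
f_A = (δ_mix − δ_B)/(δ_A − δ_B) = (-70.22 − (-57.375))/(-78.470 − (-57.375))
f_A = -12.845 / -21.094 = 0.6089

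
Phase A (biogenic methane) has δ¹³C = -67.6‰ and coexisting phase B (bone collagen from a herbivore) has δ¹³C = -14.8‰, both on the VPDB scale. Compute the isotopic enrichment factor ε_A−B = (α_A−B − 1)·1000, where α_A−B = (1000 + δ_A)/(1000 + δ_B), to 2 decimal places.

α_A−B = (1000 + -67.6) / (1000 + -14.8) = 932.4 / 985.2 = 0.946407
ε_A−B = (0.946407 − 1) × 1000 = -53.593‰
(The approximation ε ≈ δ_A − δ_B would give -52.8‰.)

-53.59‰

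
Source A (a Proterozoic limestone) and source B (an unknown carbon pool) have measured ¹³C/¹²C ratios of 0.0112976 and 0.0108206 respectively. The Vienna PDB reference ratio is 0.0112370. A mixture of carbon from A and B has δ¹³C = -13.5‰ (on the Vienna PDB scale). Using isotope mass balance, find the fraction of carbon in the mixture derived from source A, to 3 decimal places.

δ_A = (0.0112976/0.0112370 − 1)×1000 = (1.005393 − 1)×1000 = 5.393‰
δ_B = (0.0108206/0.0112370 − 1)×1000 = (0.962944 − 1)×1000 = -37.056‰
f_A = (δ_mix − δ_B)/(δ_A − δ_B) = (-13.5 − (-37.056))/(5.393 − (-37.056))
f_A = 23.556 / 42.449 = 0.5549

0.555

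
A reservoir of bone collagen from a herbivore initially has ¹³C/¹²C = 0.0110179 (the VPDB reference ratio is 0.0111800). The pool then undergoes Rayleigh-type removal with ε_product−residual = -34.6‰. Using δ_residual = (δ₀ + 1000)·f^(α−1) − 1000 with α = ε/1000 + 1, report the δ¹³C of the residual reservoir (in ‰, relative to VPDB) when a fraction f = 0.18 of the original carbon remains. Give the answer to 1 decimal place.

45.7‰

δ₀ = (0.0110179/0.0111800 − 1)×1000 = (0.985501 − 1)×1000 = -14.499‰
α − 1 = ε/1000 = -0.0346
f^(α−1) = 0.18^(-0.0346) = 1.061128
δ_res = (-14.499 + 1000) × 1.061128 − 1000 = 1045.742 − 1000 = 45.74‰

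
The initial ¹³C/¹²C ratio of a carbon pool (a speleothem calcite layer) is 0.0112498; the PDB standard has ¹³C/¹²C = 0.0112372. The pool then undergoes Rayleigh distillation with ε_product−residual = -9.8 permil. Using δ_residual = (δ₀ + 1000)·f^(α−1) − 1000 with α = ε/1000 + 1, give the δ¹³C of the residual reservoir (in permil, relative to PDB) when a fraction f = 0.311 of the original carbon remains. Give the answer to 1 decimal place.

12.6 permil

δ₀ = (0.0112498/0.0112372 − 1)×1000 = (1.001121 − 1)×1000 = 1.121 permil
α − 1 = ε/1000 = -0.0098
f^(α−1) = 0.311^(-0.0098) = 1.011512
δ_res = (1.121 + 1000) × 1.011512 − 1000 = 1012.646 − 1000 = 12.65 permil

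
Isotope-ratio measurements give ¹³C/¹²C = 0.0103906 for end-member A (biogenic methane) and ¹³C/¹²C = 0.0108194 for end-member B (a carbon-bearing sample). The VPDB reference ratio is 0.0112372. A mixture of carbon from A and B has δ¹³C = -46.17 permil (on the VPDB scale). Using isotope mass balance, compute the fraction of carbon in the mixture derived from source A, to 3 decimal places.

0.236

δ_A = (0.0103906/0.0112372 − 1)×1000 = (0.924661 − 1)×1000 = -75.339 permil
δ_B = (0.0108194/0.0112372 − 1)×1000 = (0.962820 − 1)×1000 = -37.180 permil
f_A = (δ_mix − δ_B)/(δ_A − δ_B) = (-46.17 − (-37.180))/(-75.339 − (-37.180))
f_A = -8.990 / -38.159 = 0.2356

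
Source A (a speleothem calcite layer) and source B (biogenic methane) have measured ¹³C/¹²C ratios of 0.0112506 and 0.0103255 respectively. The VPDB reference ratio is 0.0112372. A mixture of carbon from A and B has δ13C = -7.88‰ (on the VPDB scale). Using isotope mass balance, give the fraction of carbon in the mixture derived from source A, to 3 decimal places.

δ_A = (0.0112506/0.0112372 − 1)×1000 = (1.001192 − 1)×1000 = 1.192‰
δ_B = (0.0103255/0.0112372 − 1)×1000 = (0.918868 − 1)×1000 = -81.132‰
f_A = (δ_mix − δ_B)/(δ_A − δ_B) = (-7.88 − (-81.132))/(1.192 − (-81.132))
f_A = 73.252 / 82.325 = 0.8898

0.890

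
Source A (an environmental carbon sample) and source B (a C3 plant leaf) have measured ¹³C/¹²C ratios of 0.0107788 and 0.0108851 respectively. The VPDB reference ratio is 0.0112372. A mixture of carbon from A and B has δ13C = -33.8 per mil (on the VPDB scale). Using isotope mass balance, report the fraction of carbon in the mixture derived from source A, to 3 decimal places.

δ_A = (0.0107788/0.0112372 − 1)×1000 = (0.959207 − 1)×1000 = -40.793 per mil
δ_B = (0.0108851/0.0112372 − 1)×1000 = (0.968667 − 1)×1000 = -31.333 per mil
f_A = (δ_mix − δ_B)/(δ_A − δ_B) = (-33.8 − (-31.333))/(-40.793 − (-31.333))
f_A = -2.467 / -9.460 = 0.2607

0.261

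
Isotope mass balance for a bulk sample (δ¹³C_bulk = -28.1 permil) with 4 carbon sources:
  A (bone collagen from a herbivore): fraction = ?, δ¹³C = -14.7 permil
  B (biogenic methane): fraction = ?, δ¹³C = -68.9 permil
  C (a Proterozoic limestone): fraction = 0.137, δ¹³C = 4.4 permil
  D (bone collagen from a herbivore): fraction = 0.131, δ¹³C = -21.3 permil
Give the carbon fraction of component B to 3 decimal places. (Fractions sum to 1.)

0.280

Let f_B and f_A be the unknown fractions; fractions sum to 1 so f_B + f_A = 0.732.
Mass balance: Σ fᵢ·δᵢ = δ_bulk ⇒ f_B·(-68.9) + f_A·(-14.7) = -28.1 − (-2.188) = -25.913
Substitute f_A = 0.732 − f_B:
f_B·(-68.9 − -14.7) = -25.913 − 0.732×(-14.7) = -15.152
f_B = -15.152 / -54.2 = 0.2796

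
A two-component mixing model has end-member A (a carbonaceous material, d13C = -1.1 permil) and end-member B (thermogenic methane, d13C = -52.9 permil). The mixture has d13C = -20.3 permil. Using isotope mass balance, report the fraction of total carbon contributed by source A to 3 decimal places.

0.629

δ_mix = f_A·δ_A + (1 − f_A)·δ_B  ⇒  f_A = (δ_mix − δ_B)/(δ_A − δ_B)
f_A = (-20.3 − (-52.9)) / (-1.1 − (-52.9))
f_A = 32.6 / 51.8 = 0.6293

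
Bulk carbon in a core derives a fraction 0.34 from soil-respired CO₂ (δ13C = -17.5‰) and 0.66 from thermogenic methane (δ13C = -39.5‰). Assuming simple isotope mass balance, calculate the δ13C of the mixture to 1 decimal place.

-32.0‰

δ_mix = f_A·δ_A + f_B·δ_B
δ_mix = 0.34 × (-17.5) + 0.66 × (-39.5)
δ_mix = -5.95 + -26.07 = -32.02‰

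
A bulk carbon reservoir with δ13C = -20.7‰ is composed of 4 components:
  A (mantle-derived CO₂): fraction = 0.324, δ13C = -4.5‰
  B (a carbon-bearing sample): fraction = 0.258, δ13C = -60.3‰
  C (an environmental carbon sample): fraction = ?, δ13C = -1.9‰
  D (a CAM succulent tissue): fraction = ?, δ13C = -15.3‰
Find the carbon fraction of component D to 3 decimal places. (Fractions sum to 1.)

Let f_D and f_C be the unknown fractions; fractions sum to 1 so f_D + f_C = 0.418.
Mass balance: Σ fᵢ·δᵢ = δ_bulk ⇒ f_D·(-15.3) + f_C·(-1.9) = -20.7 − (-17.015) = -3.685
Substitute f_C = 0.418 − f_D:
f_D·(-15.3 − -1.9) = -3.685 − 0.418×(-1.9) = -2.890
f_D = -2.890 / -13.4 = 0.2157

0.216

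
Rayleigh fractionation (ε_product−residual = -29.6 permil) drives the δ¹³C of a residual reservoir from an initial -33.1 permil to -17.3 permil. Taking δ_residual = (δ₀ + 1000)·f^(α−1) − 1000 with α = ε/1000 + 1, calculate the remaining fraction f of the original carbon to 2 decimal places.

α − 1 = ε/1000 = -0.0296
(δ_res + 1000)/(δ₀ + 1000) = (-17.3 + 1000)/(-33.1 + 1000) = 982.7/966.9 = 1.016341
f = 1.016341^(1/-0.0296) = exp(ln(1.016341)/-0.0296) = exp(0.01621/-0.0296)
f = exp(-0.5476) = 0.5783

0.58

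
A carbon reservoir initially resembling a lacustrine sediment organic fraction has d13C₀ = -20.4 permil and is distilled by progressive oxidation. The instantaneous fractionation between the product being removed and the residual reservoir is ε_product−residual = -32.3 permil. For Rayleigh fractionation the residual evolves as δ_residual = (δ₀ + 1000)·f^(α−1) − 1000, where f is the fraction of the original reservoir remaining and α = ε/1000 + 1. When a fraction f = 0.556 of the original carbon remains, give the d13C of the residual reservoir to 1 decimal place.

-1.6 permil

Rayleigh residual: δ_res = (δ₀ + 1000)·f^(α−1) − 1000
α = ε/1000 + 1 = 0.96770, so α − 1 = -0.03230
f^(α−1) = 0.556^(-0.03230) = 1.019141
δ_res = (-20.4 + 1000) × 1.019141 − 1000 = 998.350 − 1000 = -1.65 permil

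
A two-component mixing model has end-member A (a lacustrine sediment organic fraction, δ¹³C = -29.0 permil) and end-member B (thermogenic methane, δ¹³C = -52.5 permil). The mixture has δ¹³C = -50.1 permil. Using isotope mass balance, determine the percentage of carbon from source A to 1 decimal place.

10.2%

δ_mix = f_A·δ_A + (1 − f_A)·δ_B  ⇒  f_A = (δ_mix − δ_B)/(δ_A − δ_B)
f_A = (-50.1 − (-52.5)) / (-29.0 − (-52.5))
f_A = 2.4 / 23.5 = 0.1021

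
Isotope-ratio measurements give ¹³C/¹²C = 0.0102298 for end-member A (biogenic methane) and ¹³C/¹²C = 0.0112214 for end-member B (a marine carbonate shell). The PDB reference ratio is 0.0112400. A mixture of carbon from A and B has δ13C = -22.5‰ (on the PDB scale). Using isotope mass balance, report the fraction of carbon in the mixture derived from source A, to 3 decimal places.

0.236

δ_A = (0.0102298/0.0112400 − 1)×1000 = (0.910125 − 1)×1000 = -89.875‰
δ_B = (0.0112214/0.0112400 − 1)×1000 = (0.998345 − 1)×1000 = -1.655‰
f_A = (δ_mix − δ_B)/(δ_A − δ_B) = (-22.5 − (-1.655))/(-89.875 − (-1.655))
f_A = -20.845 / -88.221 = 0.2363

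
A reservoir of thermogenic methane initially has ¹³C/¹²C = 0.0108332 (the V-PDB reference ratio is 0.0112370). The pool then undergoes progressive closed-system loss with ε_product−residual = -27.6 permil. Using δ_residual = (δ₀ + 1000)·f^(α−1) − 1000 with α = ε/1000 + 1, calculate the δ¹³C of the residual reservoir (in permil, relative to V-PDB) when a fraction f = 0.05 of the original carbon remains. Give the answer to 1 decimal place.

47.2 permil

δ₀ = (0.0108332/0.0112370 − 1)×1000 = (0.964065 − 1)×1000 = -35.935 permil
α − 1 = ε/1000 = -0.0276
f^(α−1) = 0.05^(-0.0276) = 1.086197
δ_res = (-35.935 + 1000) × 1.086197 − 1000 = 1047.164 − 1000 = 47.16 permil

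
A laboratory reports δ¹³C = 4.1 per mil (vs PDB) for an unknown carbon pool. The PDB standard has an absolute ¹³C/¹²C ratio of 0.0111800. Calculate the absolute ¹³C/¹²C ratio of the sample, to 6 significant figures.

R_sample = R_standard × (δ¹³C/1000 + 1)
R_sample = 0.0111800 × (4.1/1000 + 1) = 0.0111800 × 1.004100
R_sample = 0.0112258

0.0112258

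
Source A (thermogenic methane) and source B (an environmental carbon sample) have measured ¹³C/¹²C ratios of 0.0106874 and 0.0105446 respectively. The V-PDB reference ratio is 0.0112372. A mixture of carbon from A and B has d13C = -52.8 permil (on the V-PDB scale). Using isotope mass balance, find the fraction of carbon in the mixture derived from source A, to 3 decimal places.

δ_A = (0.0106874/0.0112372 − 1)×1000 = (0.951073 − 1)×1000 = -48.927 permil
δ_B = (0.0105446/0.0112372 − 1)×1000 = (0.938365 − 1)×1000 = -61.635 permil
f_A = (δ_mix − δ_B)/(δ_A − δ_B) = (-52.8 − (-61.635))/(-48.927 − (-61.635))
f_A = 8.835 / 12.708 = 0.6952

0.695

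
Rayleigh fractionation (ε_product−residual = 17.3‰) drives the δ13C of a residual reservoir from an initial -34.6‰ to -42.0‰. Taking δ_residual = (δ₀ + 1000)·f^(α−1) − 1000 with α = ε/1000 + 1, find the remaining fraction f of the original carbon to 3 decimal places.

α − 1 = ε/1000 = 0.0173
(δ_res + 1000)/(δ₀ + 1000) = (-42.0 + 1000)/(-34.6 + 1000) = 958.0/965.4 = 0.992335
f = 0.992335^(1/0.0173) = exp(ln(0.992335)/0.0173) = exp(-0.00769/0.0173)
f = exp(-0.4448) = 0.6410

0.641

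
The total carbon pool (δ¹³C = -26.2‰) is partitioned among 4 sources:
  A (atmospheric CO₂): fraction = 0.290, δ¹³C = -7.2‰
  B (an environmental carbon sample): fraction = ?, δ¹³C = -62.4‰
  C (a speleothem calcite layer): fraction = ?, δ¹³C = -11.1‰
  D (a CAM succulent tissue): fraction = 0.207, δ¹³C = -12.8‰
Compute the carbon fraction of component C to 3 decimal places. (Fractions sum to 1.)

Let f_C and f_B be the unknown fractions; fractions sum to 1 so f_C + f_B = 0.503.
Mass balance: Σ fᵢ·δᵢ = δ_bulk ⇒ f_C·(-11.1) + f_B·(-62.4) = -26.2 − (-4.738) = -21.462
Substitute f_B = 0.503 − f_C:
f_C·(-11.1 − -62.4) = -21.462 − 0.503×(-62.4) = 9.925
f_C = 9.925 / 51.3 = 0.1935

0.193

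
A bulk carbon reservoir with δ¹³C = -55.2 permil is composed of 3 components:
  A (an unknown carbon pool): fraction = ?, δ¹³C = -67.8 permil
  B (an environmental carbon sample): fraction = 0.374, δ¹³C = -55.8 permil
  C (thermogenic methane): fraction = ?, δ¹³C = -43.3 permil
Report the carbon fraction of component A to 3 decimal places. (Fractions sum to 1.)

0.295

Let f_A and f_C be the unknown fractions; fractions sum to 1 so f_A + f_C = 0.626.
Mass balance: Σ fᵢ·δᵢ = δ_bulk ⇒ f_A·(-67.8) + f_C·(-43.3) = -55.2 − (-20.869) = -34.331
Substitute f_C = 0.626 − f_A:
f_A·(-67.8 − -43.3) = -34.331 − 0.626×(-43.3) = -7.225
f_A = -7.225 / -24.5 = 0.2949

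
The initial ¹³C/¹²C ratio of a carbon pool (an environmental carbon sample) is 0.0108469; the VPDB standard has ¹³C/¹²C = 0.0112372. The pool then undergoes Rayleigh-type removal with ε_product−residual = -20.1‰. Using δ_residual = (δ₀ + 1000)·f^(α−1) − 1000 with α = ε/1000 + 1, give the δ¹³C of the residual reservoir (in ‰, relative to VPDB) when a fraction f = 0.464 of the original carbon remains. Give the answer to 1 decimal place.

δ₀ = (0.0108469/0.0112372 − 1)×1000 = (0.965267 − 1)×1000 = -34.733‰
α − 1 = ε/1000 = -0.0201
f^(α−1) = 0.464^(-0.0201) = 1.015554
δ_res = (-34.733 + 1000) × 1.015554 − 1000 = 980.281 − 1000 = -19.72‰

-19.7‰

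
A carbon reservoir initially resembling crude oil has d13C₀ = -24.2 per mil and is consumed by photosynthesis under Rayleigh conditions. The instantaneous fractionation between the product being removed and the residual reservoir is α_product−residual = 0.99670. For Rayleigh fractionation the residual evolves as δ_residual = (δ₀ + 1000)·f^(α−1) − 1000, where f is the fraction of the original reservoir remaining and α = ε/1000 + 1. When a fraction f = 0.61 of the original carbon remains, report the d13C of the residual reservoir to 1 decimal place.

-22.6 per mil

Rayleigh residual: δ_res = (δ₀ + 1000)·f^(α−1) − 1000
α − 1 = -0.00330
f^(α−1) = 0.61^(-0.00330) = 1.001633
δ_res = (-24.2 + 1000) × 1.001633 − 1000 = 977.393 − 1000 = -22.61 per mil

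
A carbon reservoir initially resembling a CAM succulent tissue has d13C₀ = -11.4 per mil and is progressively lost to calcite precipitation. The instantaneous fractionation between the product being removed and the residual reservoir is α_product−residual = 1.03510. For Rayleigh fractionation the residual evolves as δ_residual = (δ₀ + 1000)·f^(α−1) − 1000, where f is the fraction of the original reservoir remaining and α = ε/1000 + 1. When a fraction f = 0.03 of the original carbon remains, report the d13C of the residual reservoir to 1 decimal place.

Rayleigh residual: δ_res = (δ₀ + 1000)·f^(α−1) − 1000
α − 1 = 0.03510
f^(α−1) = 0.03^(0.03510) = 0.884193
δ_res = (-11.4 + 1000) × 0.884193 − 1000 = 874.113 − 1000 = -125.89 per mil

-125.9 per mil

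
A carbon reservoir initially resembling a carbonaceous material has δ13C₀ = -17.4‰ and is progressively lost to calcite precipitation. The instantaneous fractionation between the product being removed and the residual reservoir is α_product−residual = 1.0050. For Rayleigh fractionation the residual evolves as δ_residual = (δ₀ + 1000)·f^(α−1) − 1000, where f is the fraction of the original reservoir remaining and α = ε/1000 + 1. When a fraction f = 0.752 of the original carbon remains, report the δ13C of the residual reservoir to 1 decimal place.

-18.8‰

Rayleigh residual: δ_res = (δ₀ + 1000)·f^(α−1) − 1000
α − 1 = 0.00500
f^(α−1) = 0.752^(0.00500) = 0.998576
δ_res = (-17.4 + 1000) × 0.998576 − 1000 = 981.201 − 1000 = -18.80‰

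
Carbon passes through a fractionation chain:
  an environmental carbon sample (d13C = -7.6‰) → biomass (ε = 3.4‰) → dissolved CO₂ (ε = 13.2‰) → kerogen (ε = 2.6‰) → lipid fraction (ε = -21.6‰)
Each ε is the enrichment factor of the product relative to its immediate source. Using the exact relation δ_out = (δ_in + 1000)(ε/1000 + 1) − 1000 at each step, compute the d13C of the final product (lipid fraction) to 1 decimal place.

-10.3‰

step 1: δ = (-7.60 + 1000)·(3.4/1000 + 1) − 1000 = -4.23‰
step 2: δ = (-4.23 + 1000)·(13.2/1000 + 1) − 1000 = 8.92‰
step 3: δ = (8.92 + 1000)·(2.6/1000 + 1) − 1000 = 11.54‰
step 4: δ = (11.54 + 1000)·(-21.6/1000 + 1) − 1000 = -10.31‰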